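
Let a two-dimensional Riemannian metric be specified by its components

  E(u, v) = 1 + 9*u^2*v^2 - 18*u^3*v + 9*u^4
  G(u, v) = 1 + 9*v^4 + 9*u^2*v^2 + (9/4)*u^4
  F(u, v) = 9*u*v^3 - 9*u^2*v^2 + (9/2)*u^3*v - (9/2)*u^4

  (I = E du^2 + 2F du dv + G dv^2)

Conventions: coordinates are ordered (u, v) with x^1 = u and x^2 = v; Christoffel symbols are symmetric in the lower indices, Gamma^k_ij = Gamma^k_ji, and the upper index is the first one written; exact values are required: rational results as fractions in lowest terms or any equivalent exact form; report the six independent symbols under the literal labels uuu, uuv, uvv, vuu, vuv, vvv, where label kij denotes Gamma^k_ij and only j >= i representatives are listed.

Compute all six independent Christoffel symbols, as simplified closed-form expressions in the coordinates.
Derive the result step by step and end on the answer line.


E = 1 + 9*u^2*v^2 - 18*u^3*v + 9*u^4; F = 9*u*v^3 - 9*u^2*v^2 + (9/2)*u^3*v - (9/2)*u^4; G = 1 + 9*v^4 + 9*u^2*v^2 + (9/4)*u^4
Gamma^k_ij = (1/2) g^{kl} (d_i g_jl + d_j g_il - d_l g_ij), with g^inv = (1/(EG-F^2)) [[G, -F], [-F, E]]
first partials: E_u = 18*u*v^2 - 54*u^2*v + 36*u^3, E_v = 18*u^2*v - 18*u^3, F_u = 9*v^3 - 18*u*v^2 + (27/2)*u^2*v - 18*u^3, F_v = 27*u*v^2 - 18*u^2*v + (9/2)*u^3, G_u = 18*u*v^2 + 9*u^3, G_v = 36*v^3 + 18*u^2*v
D = EG - F^2 = 1 + 9*v^4 + 18*u^2*v^2 - 18*u^3*v + (45/4)*u^4
expanded: Gamma^u_uu = (G E_u - 2F F_u + F E_v)/(2D), Gamma^u_uv = (G E_v - F G_u)/(2D), Gamma^u_vv = (2G F_v - G G_u - F G_v)/(2D), Gamma^v_uu = (2E F_u - E E_v - F E_u)/(2D), Gamma^v_uv = (E G_u - F E_v)/(2D), Gamma^v_vv = (E G_v - 2F F_v + F G_u)/(2D); substitute and cancel common factors

Answer: Gamma_uuu = (72*u^3 - 108*u^2*v + 36*u*v^2)/(45*u^4 - 72*u^3*v + 72*u^2*v^2 + 36*v^4 + 4), Gamma_uuv = (-36*u^3 + 36*u^2*v)/(45*u^4 - 72*u^3*v + 72*u^2*v^2 + 36*v^4 + 4), Gamma_uvv = (-72*u^2*v + 72*u*v^2)/(45*u^4 - 72*u^3*v + 72*u^2*v^2 + 36*v^4 + 4), Gamma_vuu = (-36*u^3 + 18*u^2*v - 72*u*v^2 + 36*v^3)/(45*u^4 - 72*u^3*v + 72*u^2*v^2 + 36*v^4 + 4), Gamma_vuv = (18*u^3 + 36*u*v^2)/(45*u^4 - 72*u^3*v + 72*u^2*v^2 + 36*v^4 + 4), Gamma_vvv = (36*u^2*v + 72*v^3)/(45*u^4 - 72*u^3*v + 72*u^2*v^2 + 36*v^4 + 4)


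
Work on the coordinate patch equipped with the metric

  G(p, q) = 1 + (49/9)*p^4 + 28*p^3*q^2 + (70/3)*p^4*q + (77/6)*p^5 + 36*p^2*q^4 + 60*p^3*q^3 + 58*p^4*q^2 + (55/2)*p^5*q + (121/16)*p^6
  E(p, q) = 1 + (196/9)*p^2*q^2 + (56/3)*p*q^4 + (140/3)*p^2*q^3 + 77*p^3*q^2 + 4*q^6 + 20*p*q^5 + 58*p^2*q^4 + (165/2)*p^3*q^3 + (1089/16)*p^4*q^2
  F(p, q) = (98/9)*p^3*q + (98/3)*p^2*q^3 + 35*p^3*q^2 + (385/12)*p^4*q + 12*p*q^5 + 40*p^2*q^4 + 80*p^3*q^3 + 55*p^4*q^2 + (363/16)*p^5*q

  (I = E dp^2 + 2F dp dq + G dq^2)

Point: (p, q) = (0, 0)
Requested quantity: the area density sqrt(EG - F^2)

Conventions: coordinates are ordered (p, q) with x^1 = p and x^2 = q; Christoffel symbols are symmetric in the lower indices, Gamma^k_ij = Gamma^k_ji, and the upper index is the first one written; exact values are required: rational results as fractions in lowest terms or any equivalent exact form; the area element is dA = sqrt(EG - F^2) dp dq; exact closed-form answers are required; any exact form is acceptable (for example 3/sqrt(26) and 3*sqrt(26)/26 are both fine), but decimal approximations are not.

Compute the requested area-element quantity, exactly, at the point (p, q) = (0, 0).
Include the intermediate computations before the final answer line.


E = 1, F = 0, G = 1; EG - F^2 = 1

Answer: sqrt(EG - F^2) = 1


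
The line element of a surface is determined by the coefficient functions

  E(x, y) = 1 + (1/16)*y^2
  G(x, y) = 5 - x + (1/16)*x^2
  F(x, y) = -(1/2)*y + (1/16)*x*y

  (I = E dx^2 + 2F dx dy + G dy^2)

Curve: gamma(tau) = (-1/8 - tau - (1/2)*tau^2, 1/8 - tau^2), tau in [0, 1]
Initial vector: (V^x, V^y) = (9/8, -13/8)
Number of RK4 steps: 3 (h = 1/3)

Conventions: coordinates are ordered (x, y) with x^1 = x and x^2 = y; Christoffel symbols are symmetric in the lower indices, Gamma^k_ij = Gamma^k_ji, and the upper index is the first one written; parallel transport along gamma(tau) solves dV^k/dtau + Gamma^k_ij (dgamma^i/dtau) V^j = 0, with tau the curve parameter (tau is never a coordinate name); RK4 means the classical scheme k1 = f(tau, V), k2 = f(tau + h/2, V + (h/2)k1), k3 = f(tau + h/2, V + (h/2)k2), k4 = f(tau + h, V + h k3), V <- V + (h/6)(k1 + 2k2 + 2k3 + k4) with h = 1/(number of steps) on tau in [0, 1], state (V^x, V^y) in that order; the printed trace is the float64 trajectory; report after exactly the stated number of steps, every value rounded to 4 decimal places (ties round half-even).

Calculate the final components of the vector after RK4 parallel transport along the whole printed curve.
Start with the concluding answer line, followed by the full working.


Answer: V^x = 1.1267, V^y = -1.5107

gamma'(tau) = (-1 - tau, -2*tau); f(tau, V)^k = -Gamma^k_ij(gamma(tau)) gamma'^i(tau) V^j; h = 1/3; intermediate values shown to 6 dp
curve data and Christoffel symbols at the stage parameters:
  tau = 0.000000: gamma = (-0.125000, 0.125000), gamma' = (-1.000000, 0.000000); Gamma_xxx = 0.000000, Gamma_xxy = 0.001524, Gamma_xyy = 0.000000, Gamma_yxx = 0.000000, Gamma_yxy = -0.099048, Gamma_yyy = 0.000000
  tau = 0.166667: gamma = (-0.305556, 0.097222), gamma' = (-1.166667, -0.333333); Gamma_xxx = 0.000000, Gamma_xxy = 0.001144, Gamma_xyy = 0.000000, Gamma_yxx = 0.000000, Gamma_yxy = -0.097722, Gamma_yyy = 0.000000
  tau = 0.333333: gamma = (-0.513889, 0.013889), gamma' = (-1.333333, -0.666667); Gamma_xxx = 0.000000, Gamma_xxy = 0.000157, Gamma_xyy = 0.000000, Gamma_yxx = 0.000000, Gamma_yxy = -0.096217, Gamma_yyy = 0.000000
  tau = 0.500000: gamma = (-0.750000, -0.125000), gamma' = (-1.500000, -1.000000); Gamma_xxx = 0.000000, Gamma_xxy = -0.001350, Gamma_xyy = 0.000000, Gamma_yxx = 0.000000, Gamma_yxy = -0.094515, Gamma_yyy = 0.000000
  tau = 0.666667: gamma = (-1.013889, -0.319444), gamma' = (-1.666667, -1.333333); Gamma_xxx = 0.000000, Gamma_xxy = -0.003281, Gamma_xyy = 0.000000, Gamma_yxx = 0.000000, Gamma_yxy = -0.092590, Gamma_yyy = 0.000000
  tau = 0.833333: gamma = (-1.305556, -0.569444), gamma' = (-1.833333, -1.666667); Gamma_xxx = 0.000000, Gamma_xxy = -0.005533, Gamma_xyy = 0.000000, Gamma_yxx = 0.000000, Gamma_yxy = -0.090418, Gamma_yyy = 0.000000
  tau = 1.000000: gamma = (-1.625000, -0.875000), gamma' = (-2.000000, -2.000000); Gamma_xxx = 0.000000, Gamma_xxy = -0.007998, Gamma_xyy = 0.000000, Gamma_yxx = 0.000000, Gamma_yxy = -0.087975, Gamma_yyy = 0.000000
step 0: V^x = 1.1250, V^y = -1.6250
step 1: k1 = (-0.002476, 0.160952), k2 = (-0.001704, 0.145574), k3 = (-0.001707, 0.145862), k4 = (-0.000212, 0.130106); V <- V + (h/6)(k1 + 2k2 + 2k3 + k4): V^x = 1.1245, V^y = -1.5764
step 2: k1 = (-0.000212, 0.130112), k2 = (0.001631, 0.114146), k3 = (0.001636, 0.114494), k4 = (0.003491, 0.098496); V <- V + (h/6)(k1 + 2k2 + 2k3 + k4): V^x = 1.1250, V^y = -1.5383
step 3: k1 = (0.003491, 0.098505), k2 = (0.005058, 0.082660), k3 = (0.005083, 0.083058), k4 = (0.006141, 0.067555); V <- V + (h/6)(k1 + 2k2 + 2k3 + k4): V^x = 1.1267, V^y = -1.5107


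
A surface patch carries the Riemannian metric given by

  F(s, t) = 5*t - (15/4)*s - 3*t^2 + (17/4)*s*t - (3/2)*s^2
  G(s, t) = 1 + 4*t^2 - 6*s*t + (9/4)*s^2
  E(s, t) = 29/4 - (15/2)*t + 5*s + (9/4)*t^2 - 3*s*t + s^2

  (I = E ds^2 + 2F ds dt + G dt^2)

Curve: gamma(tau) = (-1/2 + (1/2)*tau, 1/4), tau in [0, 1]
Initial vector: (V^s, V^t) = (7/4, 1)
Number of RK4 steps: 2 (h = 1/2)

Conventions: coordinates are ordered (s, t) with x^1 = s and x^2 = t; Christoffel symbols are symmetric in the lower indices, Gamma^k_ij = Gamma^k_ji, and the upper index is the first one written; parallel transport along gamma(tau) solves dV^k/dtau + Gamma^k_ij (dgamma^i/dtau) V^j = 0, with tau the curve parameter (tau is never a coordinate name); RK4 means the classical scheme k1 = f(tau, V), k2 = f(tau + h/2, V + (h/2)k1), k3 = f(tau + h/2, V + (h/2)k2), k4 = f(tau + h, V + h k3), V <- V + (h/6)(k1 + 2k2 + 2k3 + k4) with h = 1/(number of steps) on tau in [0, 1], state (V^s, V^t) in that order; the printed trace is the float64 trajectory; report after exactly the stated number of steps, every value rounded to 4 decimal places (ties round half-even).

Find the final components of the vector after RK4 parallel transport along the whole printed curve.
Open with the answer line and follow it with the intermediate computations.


Answer: V^s = 1.7068, V^t = 0.9796

gamma'(tau) = (1/2, 0); f(tau, V)^k = -Gamma^k_ij(gamma(tau)) gamma'^i(tau) V^j; h = 1/2; intermediate values shown to 6 dp
curve data and Christoffel symbols at the stage parameters:
  tau = 0.000000: gamma = (-0.500000, 0.250000), gamma' = (0.500000, 0.000000); Gamma_sss = 0.312312, Gamma_sst = -0.468468, Gamma_stt = 0.624625, Gamma_tss = 0.240240, Gamma_tst = -0.360360, Gamma_ttt = 0.480480
  tau = 0.250000: gamma = (-0.375000, 0.250000), gamma' = (0.500000, 0.000000); Gamma_sss = 0.337096, Gamma_sst = -0.505643, Gamma_stt = 0.674191, Gamma_tss = 0.204665, Gamma_tst = -0.306998, Gamma_ttt = 0.409330
  tau = 0.500000: gamma = (-0.250000, 0.250000), gamma' = (0.500000, 0.000000); Gamma_sss = 0.355030, Gamma_sst = -0.532544, Gamma_stt = 0.710059, Gamma_tss = 0.165680, Gamma_tst = -0.248521, Gamma_ttt = 0.331361
  tau = 0.750000: gamma = (-0.125000, 0.250000), gamma' = (0.500000, 0.000000); Gamma_sss = 0.365453, Gamma_sst = -0.548180, Gamma_stt = 0.730906, Gamma_tss = 0.125625, Gamma_tst = -0.188437, Gamma_ttt = 0.251249
  tau = 1.000000: gamma = (0.000000, 0.250000), gamma' = (0.500000, 0.000000); Gamma_sss = 0.368564, Gamma_sst = -0.552846, Gamma_stt = 0.737127, Gamma_tss = 0.086721, Gamma_tst = -0.130081, Gamma_ttt = 0.173442
step 0: V^s = 1.7500, V^t = 1.0000
step 1: k1 = (-0.039039, -0.030030), k2 = (-0.042390, -0.025737), k3 = (-0.041977, -0.025486), k4 = (-0.044046, -0.020555); V <- V + (h/6)(k1 + 2k2 + 2k3 + k4): V^s = 1.7290, V^t = 0.9872
step 2: k1 = (-0.044049, -0.020556), k2 = (-0.044739, -0.015379), k3 = (-0.044353, -0.015246), k4 = (-0.043749, -0.010294); V <- V + (h/6)(k1 + 2k2 + 2k3 + k4): V^s = 1.7068, V^t = 0.9796


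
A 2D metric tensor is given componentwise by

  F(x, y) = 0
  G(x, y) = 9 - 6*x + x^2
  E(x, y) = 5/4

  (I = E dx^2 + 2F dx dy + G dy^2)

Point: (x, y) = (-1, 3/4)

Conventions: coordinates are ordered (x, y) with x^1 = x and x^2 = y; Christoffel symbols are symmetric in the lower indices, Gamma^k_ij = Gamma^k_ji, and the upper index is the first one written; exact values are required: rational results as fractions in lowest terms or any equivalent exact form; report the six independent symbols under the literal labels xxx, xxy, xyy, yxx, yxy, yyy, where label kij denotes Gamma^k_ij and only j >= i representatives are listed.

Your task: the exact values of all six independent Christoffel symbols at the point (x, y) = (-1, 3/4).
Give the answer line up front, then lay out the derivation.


Answer: Gamma_xxx = 0, Gamma_xxy = 0, Gamma_xyy = 16/5, Gamma_yxx = 0, Gamma_yxy = -1/4, Gamma_yyy = 0

E = 5/4, F = 0, G = 16 at the point
E_x = 0, E_y = 0, F_x = 0, F_y = 0, G_x = -8, G_y = 0
EG - F^2 = 20;  g^inv = (1/20) * [[16, 0], [0, 5/4]]
first-kind symbols [ij,l] = (1/2)(d_i g_jl + d_j g_il - d_l g_ij): [xx,x] = E_x/2 = 0, [xx,y] = F_x - E_y/2 = 0, [xy,x] = E_y/2 = 0, [xy,y] = G_x/2 = -4, [yy,x] = F_y - G_x/2 = 4, [yy,y] = G_y/2 = 0
Gamma^x_ij = (G*[ij,x] - F*[ij,y])/(EG - F^2), Gamma^y_ij = (E*[ij,y] - F*[ij,x])/(EG - F^2)


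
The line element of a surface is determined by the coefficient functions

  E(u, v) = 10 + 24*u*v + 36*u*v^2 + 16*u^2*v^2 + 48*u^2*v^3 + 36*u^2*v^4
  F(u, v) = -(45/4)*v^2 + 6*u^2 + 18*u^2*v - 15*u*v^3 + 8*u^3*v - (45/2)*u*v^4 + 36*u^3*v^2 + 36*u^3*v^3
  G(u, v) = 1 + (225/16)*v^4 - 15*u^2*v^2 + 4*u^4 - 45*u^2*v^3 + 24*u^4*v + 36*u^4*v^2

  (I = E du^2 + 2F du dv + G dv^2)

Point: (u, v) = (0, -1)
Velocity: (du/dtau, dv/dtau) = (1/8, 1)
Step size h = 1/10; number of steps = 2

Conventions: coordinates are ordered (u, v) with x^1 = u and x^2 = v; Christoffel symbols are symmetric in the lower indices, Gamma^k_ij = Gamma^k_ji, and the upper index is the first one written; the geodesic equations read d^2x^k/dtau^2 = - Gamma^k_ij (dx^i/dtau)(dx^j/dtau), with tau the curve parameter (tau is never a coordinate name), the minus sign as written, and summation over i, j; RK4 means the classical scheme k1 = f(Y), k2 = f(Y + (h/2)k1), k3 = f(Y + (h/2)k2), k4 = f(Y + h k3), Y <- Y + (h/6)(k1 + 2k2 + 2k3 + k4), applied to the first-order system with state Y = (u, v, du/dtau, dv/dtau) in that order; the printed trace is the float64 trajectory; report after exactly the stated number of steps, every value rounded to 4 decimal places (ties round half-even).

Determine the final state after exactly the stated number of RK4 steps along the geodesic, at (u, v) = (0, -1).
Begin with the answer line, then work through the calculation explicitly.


Answer: u = 0.0008, v = -0.7744, du/dtau = -0.1474, dv/dtau = 1.2639

f(Y) = (du/dtau, dv/dtau, -Gamma^u_ij Y'^i Y'^j, -Gamma^v_ij Y'^i Y'^j) with the Gammas evaluated at the stage position; h = 0.100000; intermediate values shown to 6 dp
step 0: u = 0.0000, v = -1.0000, du/dtau = 0.1250, dv/dtau = 1.0000
step 1:
  k1: at (u, v) = (0.000000, -1.000000), (du/dtau, dv/dtau) = (0.125000, 1.000000); Gamma_uuu = 0.249351, Gamma_uuv = 0.000000, Gamma_uvv = 0.935065, Gamma_vuu = -0.311688, Gamma_vuv = 0.000000, Gamma_vvv = -1.168831; k1 = (0.125000, 1.000000, -0.938961, 1.173701)
  k2: at (u, v) = (0.006250, -0.950000), (du/dtau, dv/dtau) = (0.078052, 1.058685); Gamma_uuu = 0.225943, Gamma_uuv = -0.006470, Gamma_uvv = 0.996839, Gamma_vuu = -0.254048, Gamma_vuv = 0.007275, Gamma_vvv = -1.120836; k2 = (0.078052, 1.058685, -1.117578, 1.256594)
  k3: at (u, v) = (0.003903, -0.947066), (du/dtau, dv/dtau) = (0.069121, 1.062830); Gamma_uuu = 0.224343, Gamma_uuv = -0.004047, Gamma_uvv = 1.000120, Gamma_vuu = -0.251010, Gamma_vuv = 0.004528, Gamma_vvv = -1.119001; k3 = (0.069121, 1.062830, -1.130220, 1.264565)
  k4: at (u, v) = (0.006912, -0.893717), (du/dtau, dv/dtau) = (0.011978, 1.126456); Gamma_uuu = 0.192545, Gamma_uuv = -0.007351, Gamma_uvv = 1.060081, Gamma_vuu = -0.191712, Gamma_vuv = 0.007319, Gamma_vvv = -1.055495; k4 = (0.011978, 1.126456, -1.344971, 1.339152)
  Y <- Y + (h/6)(k1 + 2k2 + 2k3 + k4): u = 0.0072, v = -0.8938, du/dtau = 0.0120, dv/dtau = 1.1259
step 2:
  k1: at (u, v) = (0.007189, -0.893842), (du/dtau, dv/dtau) = (0.012008, 1.125920); Gamma_uuu = 0.192628, Gamma_uuv = -0.007645, Gamma_uvv = 1.059955, Gamma_vuu = -0.191827, Gamma_vuv = 0.007613, Gamma_vvv = -1.055548; k1 = (0.012008, 1.125920, -1.343521, 1.337935)
  k2: at (u, v) = (0.007789, -0.837546), (du/dtau, dv/dtau) = (-0.055168, 1.192816); Gamma_uuu = 0.152225, Gamma_uuv = -0.008355, Gamma_uvv = 1.113607, Gamma_vuu = -0.133192, Gamma_vuv = 0.007310, Gamma_vvv = -0.974367; k2 = (-0.055168, 1.192816, -1.586015, 1.387707)
  k3: at (u, v) = (0.004430, -0.834201), (du/dtau, dv/dtau) = (-0.067293, 1.195305); Gamma_uuu = 0.149635, Gamma_uuv = -0.004752, Gamma_uvv = 1.116473, Gamma_vuu = -0.130004, Gamma_vuv = 0.004128, Gamma_vvv = -0.970000; k3 = (-0.067293, 1.195305, -1.596606, 1.387144)
  k4: at (u, v) = (0.000459, -0.774311), (du/dtau, dv/dtau) = (-0.147653, 1.264634); Gamma_uuu = 0.099653, Gamma_uuv = -0.000484, Gamma_uvv = 1.157203, Gamma_vuu = -0.074679, Gamma_vuv = 0.000363, Gamma_vvv = -0.867197; k4 = (-0.147653, 1.264634, -1.853067, 1.388671)
  Y <- Y + (h/6)(k1 + 2k2 + 2k3 + k4): u = 0.0008, v = -0.7744, du/dtau = -0.1474, dv/dtau = 1.2639


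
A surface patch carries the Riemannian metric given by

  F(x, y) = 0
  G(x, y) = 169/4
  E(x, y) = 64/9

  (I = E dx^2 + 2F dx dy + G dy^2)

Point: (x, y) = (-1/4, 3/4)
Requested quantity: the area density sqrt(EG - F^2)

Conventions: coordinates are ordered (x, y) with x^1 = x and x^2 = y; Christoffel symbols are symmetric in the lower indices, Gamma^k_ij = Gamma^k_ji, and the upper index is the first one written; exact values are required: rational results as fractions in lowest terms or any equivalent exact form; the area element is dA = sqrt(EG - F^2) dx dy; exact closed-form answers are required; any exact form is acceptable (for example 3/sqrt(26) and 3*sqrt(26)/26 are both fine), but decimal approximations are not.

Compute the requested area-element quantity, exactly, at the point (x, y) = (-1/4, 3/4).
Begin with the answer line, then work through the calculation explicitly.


Answer: sqrt(EG - F^2) = 52/3

E = 64/9, F = 0, G = 169/4; EG - F^2 = 2704/9


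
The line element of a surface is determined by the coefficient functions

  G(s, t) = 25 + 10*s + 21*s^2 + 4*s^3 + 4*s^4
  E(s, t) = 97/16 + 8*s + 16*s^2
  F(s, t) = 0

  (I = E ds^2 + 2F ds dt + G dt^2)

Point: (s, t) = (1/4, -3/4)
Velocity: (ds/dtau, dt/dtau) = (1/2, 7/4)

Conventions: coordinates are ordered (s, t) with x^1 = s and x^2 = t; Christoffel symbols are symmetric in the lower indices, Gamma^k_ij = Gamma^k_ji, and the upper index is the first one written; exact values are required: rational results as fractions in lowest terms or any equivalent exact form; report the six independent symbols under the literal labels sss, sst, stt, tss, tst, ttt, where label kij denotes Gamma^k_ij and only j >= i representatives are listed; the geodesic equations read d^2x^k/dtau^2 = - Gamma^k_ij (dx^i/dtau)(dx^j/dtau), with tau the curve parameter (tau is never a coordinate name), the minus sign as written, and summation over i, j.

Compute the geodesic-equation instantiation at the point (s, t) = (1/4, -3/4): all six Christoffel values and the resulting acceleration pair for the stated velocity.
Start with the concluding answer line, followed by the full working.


Answer: Gamma_sss = 128/145, Gamma_sst = 0, Gamma_stt = -172/145, Gamma_tss = 0, Gamma_tst = 16/43, Gamma_ttt = 0; accelerations (d^2s/dtau^2, d^2t/dtau^2) = (1979/580, -28/43)

E = 145/16, F = 0, G = 1849/64 at the point
E_s = 16, E_t = 0, F_s = 0, F_t = 0, G_s = 43/2, G_t = 0
EG - F^2 = 268105/1024;  g^inv = (1024/268105) * [[1849/64, 0], [0, 145/16]]
first-kind symbols [ij,l] = (1/2)(d_i g_jl + d_j g_il - d_l g_ij): [ss,s] = E_s/2 = 8, [ss,t] = F_s - E_t/2 = 0, [st,s] = E_t/2 = 0, [st,t] = G_s/2 = 43/4, [tt,s] = F_t - G_s/2 = -43/4, [tt,t] = G_t/2 = 0
Gamma^s_ij = (G*[ij,s] - F*[ij,t])/(EG - F^2), Gamma^t_ij = (E*[ij,t] - F*[ij,s])/(EG - F^2)
Gamma_sss = 128/145, Gamma_sst = 0, Gamma_stt = -172/145, Gamma_tss = 0, Gamma_tst = 16/43, Gamma_ttt = 0
d^2s/dtau^2 = -(Gamma_sss*(1/2)^2 + 2*Gamma_sst*(1/2)*(7/4) + Gamma_stt*(7/4)^2) = 1979/580
d^2t/dtau^2 = -(Gamma_tss*(1/2)^2 + 2*Gamma_tst*(1/2)*(7/4) + Gamma_ttt*(7/4)^2) = -28/43


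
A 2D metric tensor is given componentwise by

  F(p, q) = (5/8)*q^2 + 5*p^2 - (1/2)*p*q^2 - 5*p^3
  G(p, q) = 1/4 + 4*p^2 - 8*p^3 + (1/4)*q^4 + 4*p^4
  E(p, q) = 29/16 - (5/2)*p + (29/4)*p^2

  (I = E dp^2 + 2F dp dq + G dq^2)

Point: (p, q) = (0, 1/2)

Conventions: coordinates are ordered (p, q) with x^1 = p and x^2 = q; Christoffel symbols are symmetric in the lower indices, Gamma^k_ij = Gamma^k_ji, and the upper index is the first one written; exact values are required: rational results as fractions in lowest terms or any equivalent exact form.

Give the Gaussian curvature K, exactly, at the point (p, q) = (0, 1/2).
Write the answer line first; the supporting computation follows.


Answer: K = -121856/13689

E = 29/16, F = 5/32, G = 17/64, EG - F^2 = 117/256 at the point
E_p = -5/2, E_q = 0, F_p = -1/8, F_q = 5/8, G_p = 0, G_q = 1/8
E_qq = 0, F_pq = -1/2, G_pp = 8
By Brioschi, K is (det M1 - det M2) divided by (EG - F^2) squared.
M1 = [[-E_qq/2 + F_pq - G_pp/2, E_p/2, F_p - E_q/2], [F_q - G_p/2, E, F], [G_q/2, F, G]] = [[-9/2, -5/4, -1/8], [5/8, 29/16, 5/32], [1/16, 5/32, 17/64]]; det M1 = -119/64
M2 = [[0, E_q/2, G_p/2], [E_q/2, E, F], [G_p/2, F, G]] = [[0, 0, 0], [0, 29/16, 5/32], [0, 5/32, 17/64]]; det M2 = 0
det M1 - det M2 = -119/64; K = -119/64 / (117/256)^2 = -121856/13689


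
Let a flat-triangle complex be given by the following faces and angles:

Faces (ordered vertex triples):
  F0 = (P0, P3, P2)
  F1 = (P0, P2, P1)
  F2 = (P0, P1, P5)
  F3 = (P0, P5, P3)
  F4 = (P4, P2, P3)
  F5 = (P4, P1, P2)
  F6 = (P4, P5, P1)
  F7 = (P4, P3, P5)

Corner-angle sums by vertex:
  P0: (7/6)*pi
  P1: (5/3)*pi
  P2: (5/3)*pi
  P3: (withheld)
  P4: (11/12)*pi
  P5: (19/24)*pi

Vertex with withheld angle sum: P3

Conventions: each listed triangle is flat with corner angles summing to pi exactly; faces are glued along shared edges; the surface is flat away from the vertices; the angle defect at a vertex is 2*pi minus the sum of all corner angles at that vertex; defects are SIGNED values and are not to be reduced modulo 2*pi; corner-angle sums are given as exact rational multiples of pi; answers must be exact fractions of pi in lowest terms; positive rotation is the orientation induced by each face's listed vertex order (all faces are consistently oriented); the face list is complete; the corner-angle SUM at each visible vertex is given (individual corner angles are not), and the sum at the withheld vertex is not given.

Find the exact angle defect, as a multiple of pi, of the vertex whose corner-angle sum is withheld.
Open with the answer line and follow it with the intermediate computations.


Answer: defect(P3) = (5/24)*pi

V = 6, E = 12, F = 8; chi = V - E + F = 2
Gauss-Bonnet: total defect = 2*pi*chi = 4*pi; visible defects sum to (91/24)*pi


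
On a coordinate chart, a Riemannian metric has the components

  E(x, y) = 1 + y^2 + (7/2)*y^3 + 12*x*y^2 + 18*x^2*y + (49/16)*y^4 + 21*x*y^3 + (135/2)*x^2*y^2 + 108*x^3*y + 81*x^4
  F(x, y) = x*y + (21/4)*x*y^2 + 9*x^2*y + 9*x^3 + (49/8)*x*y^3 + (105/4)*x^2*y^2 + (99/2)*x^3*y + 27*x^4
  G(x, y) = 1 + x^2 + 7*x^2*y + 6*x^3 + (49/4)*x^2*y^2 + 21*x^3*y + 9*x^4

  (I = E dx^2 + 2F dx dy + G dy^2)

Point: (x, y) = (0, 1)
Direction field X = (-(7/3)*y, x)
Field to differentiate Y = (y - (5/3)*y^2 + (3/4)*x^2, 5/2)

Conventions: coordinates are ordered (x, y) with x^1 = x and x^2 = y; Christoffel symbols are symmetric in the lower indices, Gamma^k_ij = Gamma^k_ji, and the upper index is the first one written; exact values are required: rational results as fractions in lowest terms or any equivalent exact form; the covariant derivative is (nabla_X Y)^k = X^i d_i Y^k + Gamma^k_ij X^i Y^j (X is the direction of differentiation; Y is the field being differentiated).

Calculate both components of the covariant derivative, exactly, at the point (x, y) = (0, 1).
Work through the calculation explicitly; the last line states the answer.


E = 137/16, F = 0, G = 1 at the point
E_x = 33, E_y = 99/4, F_x = 99/8, F_y = 0, G_x = 0, G_y = 0
EG - F^2 = 137/16;  g^inv = (16/137) * [[1, 0], [0, 137/16]]
first-kind symbols [ij,l] = (1/2)(d_i g_jl + d_j g_il - d_l g_ij): [xx,x] = E_x/2 = 33/2, [xx,y] = F_x - E_y/2 = 0, [xy,x] = E_y/2 = 99/8, [xy,y] = G_x/2 = 0, [yy,x] = F_y - G_x/2 = 0, [yy,y] = G_y/2 = 0
Gamma^x_ij = (G*[ij,x] - F*[ij,y])/(EG - F^2), Gamma^y_ij = (E*[ij,y] - F*[ij,x])/(EG - F^2)
Gamma_xxx = 264/137, Gamma_xxy = 198/137, Gamma_xyy = 0, Gamma_yxx = 0, Gamma_yxy = 0, Gamma_yyy = 0
X = (-7/3, 0), Y = (-2/3, 5/2) at the point

Answer: (nabla_X Y)^x = -2233/411, (nabla_X Y)^y = 0


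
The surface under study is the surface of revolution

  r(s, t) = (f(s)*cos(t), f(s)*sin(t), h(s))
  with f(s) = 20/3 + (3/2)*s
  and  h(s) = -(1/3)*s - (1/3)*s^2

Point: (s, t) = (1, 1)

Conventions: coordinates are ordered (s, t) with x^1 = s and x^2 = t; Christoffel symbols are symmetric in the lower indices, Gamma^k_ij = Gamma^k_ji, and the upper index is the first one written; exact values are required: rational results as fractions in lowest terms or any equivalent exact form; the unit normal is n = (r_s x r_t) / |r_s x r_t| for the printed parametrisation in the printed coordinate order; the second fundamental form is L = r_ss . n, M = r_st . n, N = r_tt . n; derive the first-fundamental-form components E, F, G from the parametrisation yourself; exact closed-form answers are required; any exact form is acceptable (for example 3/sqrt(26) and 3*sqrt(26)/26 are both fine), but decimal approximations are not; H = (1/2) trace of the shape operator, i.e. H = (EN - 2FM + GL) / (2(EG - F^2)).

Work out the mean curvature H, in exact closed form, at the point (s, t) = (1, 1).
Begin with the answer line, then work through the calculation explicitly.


Answer: H = -274*sqrt(13)/8281

f = 49/6, f' = 3/2, f'' = 0, h' = -1, h'' = -2/3
E = 13/4, F = 0, G = 2401/36; answer radicand W^2 = 13/4
unnormalised second-form numerators: l = -1, m = 0, n = -49/6; L = l/sqrt(13/4), and similarly M = m/sqrt(W^2), N = n/sqrt(W^2)
H = (E*n - 2*F*m + G*l) / (2*(EG - F^2)*sqrt(W^2)); E*n - 2*F*m + G*l = -6713/72, EG - F^2 = 31213/144, so H = (-137/637)/sqrt(13/4)


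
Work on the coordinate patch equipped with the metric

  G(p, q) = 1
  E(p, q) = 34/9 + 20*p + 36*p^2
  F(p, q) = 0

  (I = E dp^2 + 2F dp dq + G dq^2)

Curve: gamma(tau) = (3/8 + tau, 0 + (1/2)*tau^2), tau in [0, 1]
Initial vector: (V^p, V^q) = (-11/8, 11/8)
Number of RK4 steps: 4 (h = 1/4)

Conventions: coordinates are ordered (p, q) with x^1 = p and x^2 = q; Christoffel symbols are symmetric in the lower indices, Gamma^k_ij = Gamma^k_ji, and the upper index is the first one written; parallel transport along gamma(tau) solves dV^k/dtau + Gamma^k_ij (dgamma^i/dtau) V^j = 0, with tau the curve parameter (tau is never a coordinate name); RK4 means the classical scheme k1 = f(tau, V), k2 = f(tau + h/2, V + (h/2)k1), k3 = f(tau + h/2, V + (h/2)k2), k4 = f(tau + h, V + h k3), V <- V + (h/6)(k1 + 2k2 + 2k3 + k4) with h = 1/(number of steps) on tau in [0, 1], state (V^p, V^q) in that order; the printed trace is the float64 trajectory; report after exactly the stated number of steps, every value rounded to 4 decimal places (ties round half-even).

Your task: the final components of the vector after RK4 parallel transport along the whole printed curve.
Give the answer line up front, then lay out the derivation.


Answer: V^p = -0.5577, V^q = 1.3750

gamma'(tau) = (1, tau); f(tau, V)^k = -Gamma^k_ij(gamma(tau)) gamma'^i(tau) V^j; h = 1/4; intermediate values shown to 6 dp
curve data and Christoffel symbols at the stage parameters:
  tau = 0.000000: gamma = (0.375000, 0.000000), gamma' = (1.000000, 0.000000); Gamma_ppp = 1.438164, Gamma_ppq = 0.000000, Gamma_pqq = 0.000000, Gamma_qpp = 0.000000, Gamma_qpq = 0.000000, Gamma_qqq = 0.000000
  tau = 0.125000: gamma = (0.500000, 0.007812), gamma' = (1.000000, 0.125000); Gamma_ppp = 1.229268, Gamma_ppq = 0.000000, Gamma_pqq = 0.000000, Gamma_qpp = 0.000000, Gamma_qpq = 0.000000, Gamma_qqq = 0.000000
  tau = 0.250000: gamma = (0.625000, 0.031250), gamma' = (1.000000, 0.250000); Gamma_ppp = 1.071183, Gamma_ppq = 0.000000, Gamma_pqq = 0.000000, Gamma_qpp = 0.000000, Gamma_qpq = 0.000000, Gamma_qqq = 0.000000
  tau = 0.375000: gamma = (0.750000, 0.070312), gamma' = (1.000000, 0.375000); Gamma_ppp = 0.948043, Gamma_ppq = 0.000000, Gamma_pqq = 0.000000, Gamma_qpp = 0.000000, Gamma_qpq = 0.000000, Gamma_qqq = 0.000000
  tau = 0.500000: gamma = (0.875000, 0.125000), gamma' = (1.000000, 0.500000); Gamma_ppp = 0.849709, Gamma_ppq = 0.000000, Gamma_pqq = 0.000000, Gamma_qpp = 0.000000, Gamma_qpq = 0.000000, Gamma_qqq = 0.000000
  tau = 0.625000: gamma = (1.000000, 0.195312), gamma' = (1.000000, 0.625000); Gamma_ppp = 0.769517, Gamma_ppq = 0.000000, Gamma_pqq = 0.000000, Gamma_qpp = 0.000000, Gamma_qpq = 0.000000, Gamma_qqq = 0.000000
  tau = 0.750000: gamma = (1.125000, 0.281250), gamma' = (1.000000, 0.750000); Gamma_ppp = 0.702948, Gamma_ppq = 0.000000, Gamma_pqq = 0.000000, Gamma_qpp = 0.000000, Gamma_qpq = 0.000000, Gamma_qqq = 0.000000
  tau = 0.875000: gamma = (1.250000, 0.382812), gamma' = (1.000000, 0.875000); Gamma_ppp = 0.646847, Gamma_ppq = 0.000000, Gamma_pqq = 0.000000, Gamma_qpp = 0.000000, Gamma_qpq = 0.000000, Gamma_qqq = 0.000000
  tau = 1.000000: gamma = (1.375000, 0.500000), gamma' = (1.000000, 1.000000); Gamma_ppp = 0.598951, Gamma_ppq = 0.000000, Gamma_pqq = 0.000000, Gamma_qpp = 0.000000, Gamma_qpq = 0.000000, Gamma_qqq = 0.000000
step 0: V^p = -1.3750, V^q = 1.3750
step 1: k1 = (1.977476, 0.000000), k2 = (1.386388, 0.000000), k3 = (1.477214, 0.000000), k4 = (1.077285, 0.000000); V <- V + (h/6)(k1 + 2k2 + 2k3 + k4): V^p = -1.0091, V^q = 1.3750
step 2: k1 = (1.080915, 0.000000), k2 = (0.828561, 0.000000), k3 = (0.858467, 0.000000), k4 = (0.675066, 0.000000); V <- V + (h/6)(k1 + 2k2 + 2k3 + k4): V^p = -0.7953, V^q = 1.3750
step 3: k1 = (0.675801, 0.000000), k2 = (0.547017, 0.000000), k3 = (0.559405, 0.000000), k4 = (0.460770, 0.000000); V <- V + (h/6)(k1 + 2k2 + 2k3 + k4): V^p = -0.6558, V^q = 1.3750
step 4: k1 = (0.460975, 0.000000), k2 = (0.386913, 0.000000), k3 = (0.392902, 0.000000), k4 = (0.333945, 0.000000); V <- V + (h/6)(k1 + 2k2 + 2k3 + k4): V^p = -0.5577, V^q = 1.3750


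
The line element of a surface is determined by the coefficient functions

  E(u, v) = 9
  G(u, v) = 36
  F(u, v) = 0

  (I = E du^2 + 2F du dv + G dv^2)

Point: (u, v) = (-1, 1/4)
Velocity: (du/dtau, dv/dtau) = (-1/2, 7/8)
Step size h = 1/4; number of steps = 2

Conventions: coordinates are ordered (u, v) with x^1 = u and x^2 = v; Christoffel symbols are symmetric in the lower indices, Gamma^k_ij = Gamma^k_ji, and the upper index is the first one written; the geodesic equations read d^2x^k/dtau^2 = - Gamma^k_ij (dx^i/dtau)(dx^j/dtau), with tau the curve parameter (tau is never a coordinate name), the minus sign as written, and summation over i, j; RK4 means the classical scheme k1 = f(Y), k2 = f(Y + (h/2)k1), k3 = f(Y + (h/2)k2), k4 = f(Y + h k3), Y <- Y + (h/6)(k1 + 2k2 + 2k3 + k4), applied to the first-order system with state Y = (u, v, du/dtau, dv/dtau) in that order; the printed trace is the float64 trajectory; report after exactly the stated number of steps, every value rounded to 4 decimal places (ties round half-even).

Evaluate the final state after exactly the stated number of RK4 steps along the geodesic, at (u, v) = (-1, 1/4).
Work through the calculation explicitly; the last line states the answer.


f(Y) = (du/dtau, dv/dtau, -Gamma^u_ij Y'^i Y'^j, -Gamma^v_ij Y'^i Y'^j) with the Gammas evaluated at the stage position; h = 0.250000; intermediate values shown to 6 dp
step 0: u = -1.0000, v = 0.2500, du/dtau = -0.5000, dv/dtau = 0.8750
step 1:
  k1: at (u, v) = (-1.000000, 0.250000), (du/dtau, dv/dtau) = (-0.500000, 0.875000); Gamma_uuu = 0.000000, Gamma_uuv = 0.000000, Gamma_uvv = 0.000000, Gamma_vuu = 0.000000, Gamma_vuv = 0.000000, Gamma_vvv = 0.000000; k1 = (-0.500000, 0.875000, 0.000000, 0.000000)
  k2: at (u, v) = (-1.062500, 0.359375), (du/dtau, dv/dtau) = (-0.500000, 0.875000); Gamma_uuu = 0.000000, Gamma_uuv = 0.000000, Gamma_uvv = 0.000000, Gamma_vuu = 0.000000, Gamma_vuv = 0.000000, Gamma_vvv = 0.000000; k2 = (-0.500000, 0.875000, 0.000000, 0.000000)
  k3: at (u, v) = (-1.062500, 0.359375), (du/dtau, dv/dtau) = (-0.500000, 0.875000); Gamma_uuu = 0.000000, Gamma_uuv = 0.000000, Gamma_uvv = 0.000000, Gamma_vuu = 0.000000, Gamma_vuv = 0.000000, Gamma_vvv = 0.000000; k3 = (-0.500000, 0.875000, 0.000000, 0.000000)
  k4: at (u, v) = (-1.125000, 0.468750), (du/dtau, dv/dtau) = (-0.500000, 0.875000); Gamma_uuu = 0.000000, Gamma_uuv = 0.000000, Gamma_uvv = 0.000000, Gamma_vuu = 0.000000, Gamma_vuv = 0.000000, Gamma_vvv = 0.000000; k4 = (-0.500000, 0.875000, 0.000000, 0.000000)
  Y <- Y + (h/6)(k1 + 2k2 + 2k3 + k4): u = -1.1250, v = 0.4688, du/dtau = -0.5000, dv/dtau = 0.8750
step 2:
  k1: at (u, v) = (-1.125000, 0.468750), (du/dtau, dv/dtau) = (-0.500000, 0.875000); Gamma_uuu = 0.000000, Gamma_uuv = 0.000000, Gamma_uvv = 0.000000, Gamma_vuu = 0.000000, Gamma_vuv = 0.000000, Gamma_vvv = 0.000000; k1 = (-0.500000, 0.875000, 0.000000, 0.000000)
  k2: at (u, v) = (-1.187500, 0.578125), (du/dtau, dv/dtau) = (-0.500000, 0.875000); Gamma_uuu = 0.000000, Gamma_uuv = 0.000000, Gamma_uvv = 0.000000, Gamma_vuu = 0.000000, Gamma_vuv = 0.000000, Gamma_vvv = 0.000000; k2 = (-0.500000, 0.875000, 0.000000, 0.000000)
  k3: at (u, v) = (-1.187500, 0.578125), (du/dtau, dv/dtau) = (-0.500000, 0.875000); Gamma_uuu = 0.000000, Gamma_uuv = 0.000000, Gamma_uvv = 0.000000, Gamma_vuu = 0.000000, Gamma_vuv = 0.000000, Gamma_vvv = 0.000000; k3 = (-0.500000, 0.875000, 0.000000, 0.000000)
  k4: at (u, v) = (-1.250000, 0.687500), (du/dtau, dv/dtau) = (-0.500000, 0.875000); Gamma_uuu = 0.000000, Gamma_uuv = 0.000000, Gamma_uvv = 0.000000, Gamma_vuu = 0.000000, Gamma_vuv = 0.000000, Gamma_vvv = 0.000000; k4 = (-0.500000, 0.875000, 0.000000, 0.000000)
  Y <- Y + (h/6)(k1 + 2k2 + 2k3 + k4): u = -1.2500, v = 0.6875, du/dtau = -0.5000, dv/dtau = 0.8750

Answer: u = -1.2500, v = 0.6875, du/dtau = -0.5000, dv/dtau = 0.8750


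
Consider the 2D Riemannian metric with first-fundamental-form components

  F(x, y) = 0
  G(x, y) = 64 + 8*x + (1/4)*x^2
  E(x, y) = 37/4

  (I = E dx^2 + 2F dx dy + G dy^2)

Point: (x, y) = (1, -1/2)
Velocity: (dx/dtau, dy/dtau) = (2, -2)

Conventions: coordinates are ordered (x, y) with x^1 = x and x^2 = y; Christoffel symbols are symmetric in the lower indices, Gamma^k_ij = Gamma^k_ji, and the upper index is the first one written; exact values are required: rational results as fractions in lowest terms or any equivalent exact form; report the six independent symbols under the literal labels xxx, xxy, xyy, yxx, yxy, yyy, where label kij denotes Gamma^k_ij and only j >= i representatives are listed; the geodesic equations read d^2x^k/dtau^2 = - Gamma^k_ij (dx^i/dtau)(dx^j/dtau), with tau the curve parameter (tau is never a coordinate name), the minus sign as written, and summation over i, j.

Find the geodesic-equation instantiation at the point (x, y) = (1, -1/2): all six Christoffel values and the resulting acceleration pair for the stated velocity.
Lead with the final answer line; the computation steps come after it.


Answer: Gamma_xxx = 0, Gamma_xxy = 0, Gamma_xyy = -17/37, Gamma_yxx = 0, Gamma_yxy = 1/17, Gamma_yyy = 0; accelerations (d^2x/dtau^2, d^2y/dtau^2) = (68/37, 8/17)

E = 37/4, F = 0, G = 289/4 at the point
E_x = 0, E_y = 0, F_x = 0, F_y = 0, G_x = 17/2, G_y = 0
EG - F^2 = 10693/16;  g^inv = (16/10693) * [[289/4, 0], [0, 37/4]]
first-kind symbols [ij,l] = (1/2)(d_i g_jl + d_j g_il - d_l g_ij): [xx,x] = E_x/2 = 0, [xx,y] = F_x - E_y/2 = 0, [xy,x] = E_y/2 = 0, [xy,y] = G_x/2 = 17/4, [yy,x] = F_y - G_x/2 = -17/4, [yy,y] = G_y/2 = 0
Gamma^x_ij = (G*[ij,x] - F*[ij,y])/(EG - F^2), Gamma^y_ij = (E*[ij,y] - F*[ij,x])/(EG - F^2)
Gamma_xxx = 0, Gamma_xxy = 0, Gamma_xyy = -17/37, Gamma_yxx = 0, Gamma_yxy = 1/17, Gamma_yyy = 0
d^2x/dtau^2 = -(Gamma_xxx*(2)^2 + 2*Gamma_xxy*(2)*(-2) + Gamma_xyy*(-2)^2) = 68/37
d^2y/dtau^2 = -(Gamma_yxx*(2)^2 + 2*Gamma_yxy*(2)*(-2) + Gamma_yyy*(-2)^2) = 8/17


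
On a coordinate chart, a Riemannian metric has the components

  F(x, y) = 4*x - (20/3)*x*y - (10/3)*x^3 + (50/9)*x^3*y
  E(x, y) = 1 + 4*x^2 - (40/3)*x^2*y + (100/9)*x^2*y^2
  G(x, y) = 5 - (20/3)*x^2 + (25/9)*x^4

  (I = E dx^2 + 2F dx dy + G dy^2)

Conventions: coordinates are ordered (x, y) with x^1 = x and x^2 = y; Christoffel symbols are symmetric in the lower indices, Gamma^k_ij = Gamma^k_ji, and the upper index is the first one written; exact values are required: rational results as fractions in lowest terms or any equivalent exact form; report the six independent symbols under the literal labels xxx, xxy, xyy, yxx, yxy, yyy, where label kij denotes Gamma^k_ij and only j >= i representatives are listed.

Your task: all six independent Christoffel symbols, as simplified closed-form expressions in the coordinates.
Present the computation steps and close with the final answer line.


E = 1 + 4*x^2 - (40/3)*x^2*y + (100/9)*x^2*y^2; F = 4*x - (20/3)*x*y - (10/3)*x^3 + (50/9)*x^3*y; G = 5 - (20/3)*x^2 + (25/9)*x^4
Gamma^k_ij = (1/2) g^{kl} (d_i g_jl + d_j g_il - d_l g_ij), with g^inv = (1/(EG-F^2)) [[G, -F], [-F, E]]
first partials: E_x = 8*x - (80/3)*x*y + (200/9)*x*y^2, E_y = -(40/3)*x^2 + (200/9)*x^2*y, F_x = 4 - (20/3)*y - 10*x^2 + (50/3)*x^2*y, F_y = -(20/3)*x + (50/9)*x^3, G_x = -(40/3)*x + (100/9)*x^3, G_y = 0
D = EG - F^2 = 5 - (8/3)*x^2 - (40/3)*x^2*y + (100/9)*x^2*y^2 + (25/9)*x^4
expanded: Gamma^x_xx = (G E_x - 2F F_x + F E_y)/(2D), Gamma^x_xy = (G E_y - F G_x)/(2D), Gamma^x_yy = (2G F_y - G G_x - F G_y)/(2D), Gamma^y_xx = (2E F_x - E E_y - F E_x)/(2D), Gamma^y_xy = (E G_x - F E_y)/(2D), Gamma^y_yy = (E G_y - 2F F_y + F G_x)/(2D); substitute and cancel common factors

Answer: Gamma_xxx = (100*x*y^2 - 120*x*y + 36*x)/(25*x^4 + 100*x^2*y^2 - 120*x^2*y - 24*x^2 + 45), Gamma_xxy = (100*x^2*y - 60*x^2)/(25*x^4 + 100*x^2*y^2 - 120*x^2*y - 24*x^2 + 45), Gamma_xyy = 0, Gamma_yxx = (50*x^2*y - 30*x^2 - 60*y + 36)/(25*x^4 + 100*x^2*y^2 - 120*x^2*y - 24*x^2 + 45), Gamma_yxy = (50*x^3 - 60*x)/(25*x^4 + 100*x^2*y^2 - 120*x^2*y - 24*x^2 + 45), Gamma_yyy = 0


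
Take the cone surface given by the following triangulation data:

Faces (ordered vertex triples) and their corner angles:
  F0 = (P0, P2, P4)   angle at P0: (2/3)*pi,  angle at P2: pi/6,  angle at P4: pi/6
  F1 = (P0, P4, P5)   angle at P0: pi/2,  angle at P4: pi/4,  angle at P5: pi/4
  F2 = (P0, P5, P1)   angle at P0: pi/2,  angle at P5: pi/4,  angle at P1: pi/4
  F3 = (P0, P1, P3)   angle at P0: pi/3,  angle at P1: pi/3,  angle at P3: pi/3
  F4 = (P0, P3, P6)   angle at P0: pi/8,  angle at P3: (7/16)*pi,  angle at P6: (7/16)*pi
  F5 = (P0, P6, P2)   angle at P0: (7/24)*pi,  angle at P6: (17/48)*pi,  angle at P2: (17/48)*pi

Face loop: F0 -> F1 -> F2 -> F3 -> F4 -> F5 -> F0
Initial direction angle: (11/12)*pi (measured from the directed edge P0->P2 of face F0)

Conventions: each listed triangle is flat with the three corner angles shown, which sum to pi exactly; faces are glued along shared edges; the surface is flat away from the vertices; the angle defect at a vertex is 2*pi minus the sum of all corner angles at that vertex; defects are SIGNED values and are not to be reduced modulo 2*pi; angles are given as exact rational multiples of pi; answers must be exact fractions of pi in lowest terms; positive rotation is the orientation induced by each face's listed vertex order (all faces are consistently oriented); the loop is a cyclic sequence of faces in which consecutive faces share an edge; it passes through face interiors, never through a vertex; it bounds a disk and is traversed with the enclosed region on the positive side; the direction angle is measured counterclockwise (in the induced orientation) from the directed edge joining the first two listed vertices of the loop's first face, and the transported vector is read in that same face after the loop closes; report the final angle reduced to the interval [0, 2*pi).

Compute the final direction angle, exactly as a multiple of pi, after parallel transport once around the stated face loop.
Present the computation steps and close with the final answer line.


enclosed vertex P0: corner angles sum to (29/12)*pi, defect = 2*pi - (29/12)*pi = (-5/12)*pi
holonomy = initial angle + sum of enclosed defects (mod 2*pi), positive in the induced orientation
final angle = (11/12)*pi - (5/12)*pi = pi/2 (mod 2*pi)

Answer: final direction angle = pi/2


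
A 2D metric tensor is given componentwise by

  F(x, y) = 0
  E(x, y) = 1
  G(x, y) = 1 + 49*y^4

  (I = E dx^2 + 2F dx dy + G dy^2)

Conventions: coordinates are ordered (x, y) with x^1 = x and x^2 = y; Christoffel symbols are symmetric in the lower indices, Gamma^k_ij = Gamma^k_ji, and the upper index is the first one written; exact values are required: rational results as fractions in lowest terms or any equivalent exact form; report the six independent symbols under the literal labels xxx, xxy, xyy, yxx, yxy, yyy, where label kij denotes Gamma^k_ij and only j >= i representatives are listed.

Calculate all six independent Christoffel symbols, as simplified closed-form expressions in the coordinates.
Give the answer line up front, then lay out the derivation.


Answer: Gamma_xxx = 0, Gamma_xxy = 0, Gamma_xyy = 0, Gamma_yxx = 0, Gamma_yxy = 0, Gamma_yyy = 98*y^3/(49*y^4 + 1)

E = 1; F = 0; G = 1 + 49*y^4
Gamma^k_ij = (1/2) g^{kl} (d_i g_jl + d_j g_il - d_l g_ij), with g^inv = (1/(EG-F^2)) [[G, -F], [-F, E]]
first partials: E_x = 0, E_y = 0, F_x = 0, F_y = 0, G_x = 0, G_y = 196*y^3
D = EG - F^2 = 1 + 49*y^4
expanded: Gamma^x_xx = (G E_x - 2F F_x + F E_y)/(2D), Gamma^x_xy = (G E_y - F G_x)/(2D), Gamma^x_yy = (2G F_y - G G_x - F G_y)/(2D), Gamma^y_xx = (2E F_x - E E_y - F E_x)/(2D), Gamma^y_xy = (E G_x - F E_y)/(2D), Gamma^y_yy = (E G_y - 2F F_y + F G_x)/(2D); substitute and cancel common factors
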